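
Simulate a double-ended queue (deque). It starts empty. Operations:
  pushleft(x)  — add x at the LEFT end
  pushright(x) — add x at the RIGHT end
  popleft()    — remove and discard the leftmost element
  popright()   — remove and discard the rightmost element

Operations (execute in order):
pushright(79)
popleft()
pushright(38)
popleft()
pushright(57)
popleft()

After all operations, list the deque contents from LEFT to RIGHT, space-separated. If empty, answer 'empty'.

Answer: empty

Derivation:
pushright(79): [79]
popleft(): []
pushright(38): [38]
popleft(): []
pushright(57): [57]
popleft(): []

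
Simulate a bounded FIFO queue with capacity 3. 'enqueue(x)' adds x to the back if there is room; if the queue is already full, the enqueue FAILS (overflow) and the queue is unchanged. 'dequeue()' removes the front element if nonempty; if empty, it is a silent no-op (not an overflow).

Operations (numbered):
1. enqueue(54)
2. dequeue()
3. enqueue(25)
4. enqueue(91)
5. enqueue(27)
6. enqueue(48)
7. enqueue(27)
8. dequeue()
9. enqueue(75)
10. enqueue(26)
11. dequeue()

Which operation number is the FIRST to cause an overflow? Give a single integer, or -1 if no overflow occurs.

Answer: 6

Derivation:
1. enqueue(54): size=1
2. dequeue(): size=0
3. enqueue(25): size=1
4. enqueue(91): size=2
5. enqueue(27): size=3
6. enqueue(48): size=3=cap → OVERFLOW (fail)
7. enqueue(27): size=3=cap → OVERFLOW (fail)
8. dequeue(): size=2
9. enqueue(75): size=3
10. enqueue(26): size=3=cap → OVERFLOW (fail)
11. dequeue(): size=2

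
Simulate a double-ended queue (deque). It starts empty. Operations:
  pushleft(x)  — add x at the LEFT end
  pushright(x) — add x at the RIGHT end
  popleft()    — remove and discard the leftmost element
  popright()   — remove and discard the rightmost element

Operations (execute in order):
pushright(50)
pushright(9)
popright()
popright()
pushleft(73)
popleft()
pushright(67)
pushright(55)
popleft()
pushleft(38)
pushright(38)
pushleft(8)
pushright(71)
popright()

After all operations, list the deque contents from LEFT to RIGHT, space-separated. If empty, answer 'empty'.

Answer: 8 38 55 38

Derivation:
pushright(50): [50]
pushright(9): [50, 9]
popright(): [50]
popright(): []
pushleft(73): [73]
popleft(): []
pushright(67): [67]
pushright(55): [67, 55]
popleft(): [55]
pushleft(38): [38, 55]
pushright(38): [38, 55, 38]
pushleft(8): [8, 38, 55, 38]
pushright(71): [8, 38, 55, 38, 71]
popright(): [8, 38, 55, 38]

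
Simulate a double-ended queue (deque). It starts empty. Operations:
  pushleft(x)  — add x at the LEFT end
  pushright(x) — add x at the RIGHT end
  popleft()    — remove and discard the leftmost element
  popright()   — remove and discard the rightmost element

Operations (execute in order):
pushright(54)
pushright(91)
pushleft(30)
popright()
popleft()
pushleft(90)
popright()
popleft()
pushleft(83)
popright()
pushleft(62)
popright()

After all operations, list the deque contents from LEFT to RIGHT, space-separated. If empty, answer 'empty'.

Answer: empty

Derivation:
pushright(54): [54]
pushright(91): [54, 91]
pushleft(30): [30, 54, 91]
popright(): [30, 54]
popleft(): [54]
pushleft(90): [90, 54]
popright(): [90]
popleft(): []
pushleft(83): [83]
popright(): []
pushleft(62): [62]
popright(): []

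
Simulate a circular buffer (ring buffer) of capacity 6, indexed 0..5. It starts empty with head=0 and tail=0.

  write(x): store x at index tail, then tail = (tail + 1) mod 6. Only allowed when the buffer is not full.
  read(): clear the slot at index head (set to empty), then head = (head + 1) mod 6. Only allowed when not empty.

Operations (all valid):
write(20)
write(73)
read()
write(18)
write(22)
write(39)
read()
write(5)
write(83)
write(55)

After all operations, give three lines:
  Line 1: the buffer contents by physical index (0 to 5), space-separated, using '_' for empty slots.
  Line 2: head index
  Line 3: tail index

Answer: 83 55 18 22 39 5
2
2

Derivation:
write(20): buf=[20 _ _ _ _ _], head=0, tail=1, size=1
write(73): buf=[20 73 _ _ _ _], head=0, tail=2, size=2
read(): buf=[_ 73 _ _ _ _], head=1, tail=2, size=1
write(18): buf=[_ 73 18 _ _ _], head=1, tail=3, size=2
write(22): buf=[_ 73 18 22 _ _], head=1, tail=4, size=3
write(39): buf=[_ 73 18 22 39 _], head=1, tail=5, size=4
read(): buf=[_ _ 18 22 39 _], head=2, tail=5, size=3
write(5): buf=[_ _ 18 22 39 5], head=2, tail=0, size=4
write(83): buf=[83 _ 18 22 39 5], head=2, tail=1, size=5
write(55): buf=[83 55 18 22 39 5], head=2, tail=2, size=6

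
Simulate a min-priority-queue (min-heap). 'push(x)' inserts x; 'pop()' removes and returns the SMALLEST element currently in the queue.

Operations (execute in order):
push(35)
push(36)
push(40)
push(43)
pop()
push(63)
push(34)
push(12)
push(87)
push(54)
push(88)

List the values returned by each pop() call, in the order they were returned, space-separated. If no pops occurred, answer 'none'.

push(35): heap contents = [35]
push(36): heap contents = [35, 36]
push(40): heap contents = [35, 36, 40]
push(43): heap contents = [35, 36, 40, 43]
pop() → 35: heap contents = [36, 40, 43]
push(63): heap contents = [36, 40, 43, 63]
push(34): heap contents = [34, 36, 40, 43, 63]
push(12): heap contents = [12, 34, 36, 40, 43, 63]
push(87): heap contents = [12, 34, 36, 40, 43, 63, 87]
push(54): heap contents = [12, 34, 36, 40, 43, 54, 63, 87]
push(88): heap contents = [12, 34, 36, 40, 43, 54, 63, 87, 88]

Answer: 35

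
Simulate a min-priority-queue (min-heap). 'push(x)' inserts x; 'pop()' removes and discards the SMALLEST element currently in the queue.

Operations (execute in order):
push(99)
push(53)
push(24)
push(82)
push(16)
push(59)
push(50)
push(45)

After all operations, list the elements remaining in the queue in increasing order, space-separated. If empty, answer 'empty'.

Answer: 16 24 45 50 53 59 82 99

Derivation:
push(99): heap contents = [99]
push(53): heap contents = [53, 99]
push(24): heap contents = [24, 53, 99]
push(82): heap contents = [24, 53, 82, 99]
push(16): heap contents = [16, 24, 53, 82, 99]
push(59): heap contents = [16, 24, 53, 59, 82, 99]
push(50): heap contents = [16, 24, 50, 53, 59, 82, 99]
push(45): heap contents = [16, 24, 45, 50, 53, 59, 82, 99]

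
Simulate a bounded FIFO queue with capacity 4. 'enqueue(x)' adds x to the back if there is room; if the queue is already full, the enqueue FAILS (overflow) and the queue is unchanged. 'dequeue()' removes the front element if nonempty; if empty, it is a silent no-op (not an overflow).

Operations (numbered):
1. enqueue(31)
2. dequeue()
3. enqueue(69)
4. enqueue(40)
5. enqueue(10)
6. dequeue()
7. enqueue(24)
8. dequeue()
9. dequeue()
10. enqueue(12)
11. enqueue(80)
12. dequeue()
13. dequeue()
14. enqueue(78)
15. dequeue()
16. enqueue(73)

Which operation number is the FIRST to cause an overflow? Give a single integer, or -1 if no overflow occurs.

1. enqueue(31): size=1
2. dequeue(): size=0
3. enqueue(69): size=1
4. enqueue(40): size=2
5. enqueue(10): size=3
6. dequeue(): size=2
7. enqueue(24): size=3
8. dequeue(): size=2
9. dequeue(): size=1
10. enqueue(12): size=2
11. enqueue(80): size=3
12. dequeue(): size=2
13. dequeue(): size=1
14. enqueue(78): size=2
15. dequeue(): size=1
16. enqueue(73): size=2

Answer: -1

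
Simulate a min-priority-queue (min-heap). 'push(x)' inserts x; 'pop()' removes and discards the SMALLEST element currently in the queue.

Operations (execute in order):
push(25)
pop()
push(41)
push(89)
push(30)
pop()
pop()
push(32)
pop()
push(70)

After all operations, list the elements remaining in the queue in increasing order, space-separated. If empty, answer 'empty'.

Answer: 70 89

Derivation:
push(25): heap contents = [25]
pop() → 25: heap contents = []
push(41): heap contents = [41]
push(89): heap contents = [41, 89]
push(30): heap contents = [30, 41, 89]
pop() → 30: heap contents = [41, 89]
pop() → 41: heap contents = [89]
push(32): heap contents = [32, 89]
pop() → 32: heap contents = [89]
push(70): heap contents = [70, 89]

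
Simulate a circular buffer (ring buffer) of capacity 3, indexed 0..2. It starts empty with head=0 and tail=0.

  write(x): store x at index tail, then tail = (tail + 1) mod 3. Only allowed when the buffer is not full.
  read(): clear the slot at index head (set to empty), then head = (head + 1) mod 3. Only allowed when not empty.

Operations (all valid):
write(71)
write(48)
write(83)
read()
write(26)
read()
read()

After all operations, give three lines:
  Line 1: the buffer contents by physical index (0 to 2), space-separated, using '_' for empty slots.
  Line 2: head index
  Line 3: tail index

Answer: 26 _ _
0
1

Derivation:
write(71): buf=[71 _ _], head=0, tail=1, size=1
write(48): buf=[71 48 _], head=0, tail=2, size=2
write(83): buf=[71 48 83], head=0, tail=0, size=3
read(): buf=[_ 48 83], head=1, tail=0, size=2
write(26): buf=[26 48 83], head=1, tail=1, size=3
read(): buf=[26 _ 83], head=2, tail=1, size=2
read(): buf=[26 _ _], head=0, tail=1, size=1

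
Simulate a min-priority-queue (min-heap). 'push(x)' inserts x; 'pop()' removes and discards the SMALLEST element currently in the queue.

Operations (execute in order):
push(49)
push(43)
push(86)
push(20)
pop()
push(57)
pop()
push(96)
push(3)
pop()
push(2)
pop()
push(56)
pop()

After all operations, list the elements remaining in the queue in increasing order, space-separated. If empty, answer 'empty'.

push(49): heap contents = [49]
push(43): heap contents = [43, 49]
push(86): heap contents = [43, 49, 86]
push(20): heap contents = [20, 43, 49, 86]
pop() → 20: heap contents = [43, 49, 86]
push(57): heap contents = [43, 49, 57, 86]
pop() → 43: heap contents = [49, 57, 86]
push(96): heap contents = [49, 57, 86, 96]
push(3): heap contents = [3, 49, 57, 86, 96]
pop() → 3: heap contents = [49, 57, 86, 96]
push(2): heap contents = [2, 49, 57, 86, 96]
pop() → 2: heap contents = [49, 57, 86, 96]
push(56): heap contents = [49, 56, 57, 86, 96]
pop() → 49: heap contents = [56, 57, 86, 96]

Answer: 56 57 86 96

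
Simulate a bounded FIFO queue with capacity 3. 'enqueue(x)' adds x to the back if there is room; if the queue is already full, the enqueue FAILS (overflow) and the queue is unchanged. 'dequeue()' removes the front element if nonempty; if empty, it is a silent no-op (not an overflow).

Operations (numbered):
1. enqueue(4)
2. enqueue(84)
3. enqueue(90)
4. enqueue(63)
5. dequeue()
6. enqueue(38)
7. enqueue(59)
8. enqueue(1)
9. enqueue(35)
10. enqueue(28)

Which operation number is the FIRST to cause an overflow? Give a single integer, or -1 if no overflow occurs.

Answer: 4

Derivation:
1. enqueue(4): size=1
2. enqueue(84): size=2
3. enqueue(90): size=3
4. enqueue(63): size=3=cap → OVERFLOW (fail)
5. dequeue(): size=2
6. enqueue(38): size=3
7. enqueue(59): size=3=cap → OVERFLOW (fail)
8. enqueue(1): size=3=cap → OVERFLOW (fail)
9. enqueue(35): size=3=cap → OVERFLOW (fail)
10. enqueue(28): size=3=cap → OVERFLOW (fail)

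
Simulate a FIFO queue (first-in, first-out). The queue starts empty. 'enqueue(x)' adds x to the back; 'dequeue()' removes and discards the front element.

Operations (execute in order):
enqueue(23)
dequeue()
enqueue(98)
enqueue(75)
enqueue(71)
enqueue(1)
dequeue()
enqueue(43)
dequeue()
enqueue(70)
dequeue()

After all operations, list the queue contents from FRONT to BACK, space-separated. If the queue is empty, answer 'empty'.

enqueue(23): [23]
dequeue(): []
enqueue(98): [98]
enqueue(75): [98, 75]
enqueue(71): [98, 75, 71]
enqueue(1): [98, 75, 71, 1]
dequeue(): [75, 71, 1]
enqueue(43): [75, 71, 1, 43]
dequeue(): [71, 1, 43]
enqueue(70): [71, 1, 43, 70]
dequeue(): [1, 43, 70]

Answer: 1 43 70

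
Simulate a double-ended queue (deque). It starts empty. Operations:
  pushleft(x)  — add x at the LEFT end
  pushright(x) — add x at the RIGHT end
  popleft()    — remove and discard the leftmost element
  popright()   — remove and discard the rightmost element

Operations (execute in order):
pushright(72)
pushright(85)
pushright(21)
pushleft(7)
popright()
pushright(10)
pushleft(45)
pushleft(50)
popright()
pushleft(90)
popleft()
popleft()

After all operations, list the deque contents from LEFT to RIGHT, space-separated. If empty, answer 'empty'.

pushright(72): [72]
pushright(85): [72, 85]
pushright(21): [72, 85, 21]
pushleft(7): [7, 72, 85, 21]
popright(): [7, 72, 85]
pushright(10): [7, 72, 85, 10]
pushleft(45): [45, 7, 72, 85, 10]
pushleft(50): [50, 45, 7, 72, 85, 10]
popright(): [50, 45, 7, 72, 85]
pushleft(90): [90, 50, 45, 7, 72, 85]
popleft(): [50, 45, 7, 72, 85]
popleft(): [45, 7, 72, 85]

Answer: 45 7 72 85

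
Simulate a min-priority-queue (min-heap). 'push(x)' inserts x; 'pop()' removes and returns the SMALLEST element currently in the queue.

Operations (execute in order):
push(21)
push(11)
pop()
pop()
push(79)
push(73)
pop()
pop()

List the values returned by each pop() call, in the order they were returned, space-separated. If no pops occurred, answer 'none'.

Answer: 11 21 73 79

Derivation:
push(21): heap contents = [21]
push(11): heap contents = [11, 21]
pop() → 11: heap contents = [21]
pop() → 21: heap contents = []
push(79): heap contents = [79]
push(73): heap contents = [73, 79]
pop() → 73: heap contents = [79]
pop() → 79: heap contents = []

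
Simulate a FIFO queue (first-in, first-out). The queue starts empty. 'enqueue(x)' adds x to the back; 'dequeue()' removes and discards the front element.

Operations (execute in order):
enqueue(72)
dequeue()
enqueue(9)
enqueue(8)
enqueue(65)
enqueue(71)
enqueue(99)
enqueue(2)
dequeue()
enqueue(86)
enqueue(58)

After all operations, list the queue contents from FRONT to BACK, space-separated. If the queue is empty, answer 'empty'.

enqueue(72): [72]
dequeue(): []
enqueue(9): [9]
enqueue(8): [9, 8]
enqueue(65): [9, 8, 65]
enqueue(71): [9, 8, 65, 71]
enqueue(99): [9, 8, 65, 71, 99]
enqueue(2): [9, 8, 65, 71, 99, 2]
dequeue(): [8, 65, 71, 99, 2]
enqueue(86): [8, 65, 71, 99, 2, 86]
enqueue(58): [8, 65, 71, 99, 2, 86, 58]

Answer: 8 65 71 99 2 86 58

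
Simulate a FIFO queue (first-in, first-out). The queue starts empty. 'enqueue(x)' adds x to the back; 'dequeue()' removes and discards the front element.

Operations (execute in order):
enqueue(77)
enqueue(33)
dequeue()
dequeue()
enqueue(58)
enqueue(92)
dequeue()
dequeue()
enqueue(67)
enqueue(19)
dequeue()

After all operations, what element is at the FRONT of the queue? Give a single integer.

Answer: 19

Derivation:
enqueue(77): queue = [77]
enqueue(33): queue = [77, 33]
dequeue(): queue = [33]
dequeue(): queue = []
enqueue(58): queue = [58]
enqueue(92): queue = [58, 92]
dequeue(): queue = [92]
dequeue(): queue = []
enqueue(67): queue = [67]
enqueue(19): queue = [67, 19]
dequeue(): queue = [19]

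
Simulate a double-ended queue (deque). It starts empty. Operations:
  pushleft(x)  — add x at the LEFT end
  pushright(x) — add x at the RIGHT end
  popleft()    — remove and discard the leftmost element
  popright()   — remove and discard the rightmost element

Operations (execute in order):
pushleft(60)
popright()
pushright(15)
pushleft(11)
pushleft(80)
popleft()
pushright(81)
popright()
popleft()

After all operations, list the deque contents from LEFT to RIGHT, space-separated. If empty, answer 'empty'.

pushleft(60): [60]
popright(): []
pushright(15): [15]
pushleft(11): [11, 15]
pushleft(80): [80, 11, 15]
popleft(): [11, 15]
pushright(81): [11, 15, 81]
popright(): [11, 15]
popleft(): [15]

Answer: 15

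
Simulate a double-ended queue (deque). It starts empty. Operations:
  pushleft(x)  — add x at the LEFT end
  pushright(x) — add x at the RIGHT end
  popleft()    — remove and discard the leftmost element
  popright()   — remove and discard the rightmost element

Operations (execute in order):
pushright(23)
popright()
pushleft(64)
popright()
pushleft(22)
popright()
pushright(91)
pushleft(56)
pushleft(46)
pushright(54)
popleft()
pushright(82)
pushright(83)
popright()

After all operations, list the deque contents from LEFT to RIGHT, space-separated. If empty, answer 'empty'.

pushright(23): [23]
popright(): []
pushleft(64): [64]
popright(): []
pushleft(22): [22]
popright(): []
pushright(91): [91]
pushleft(56): [56, 91]
pushleft(46): [46, 56, 91]
pushright(54): [46, 56, 91, 54]
popleft(): [56, 91, 54]
pushright(82): [56, 91, 54, 82]
pushright(83): [56, 91, 54, 82, 83]
popright(): [56, 91, 54, 82]

Answer: 56 91 54 82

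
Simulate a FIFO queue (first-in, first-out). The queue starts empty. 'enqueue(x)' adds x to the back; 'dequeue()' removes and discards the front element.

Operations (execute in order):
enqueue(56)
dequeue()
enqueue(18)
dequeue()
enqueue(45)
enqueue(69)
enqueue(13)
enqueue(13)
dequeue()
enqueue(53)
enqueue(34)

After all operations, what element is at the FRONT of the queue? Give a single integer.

Answer: 69

Derivation:
enqueue(56): queue = [56]
dequeue(): queue = []
enqueue(18): queue = [18]
dequeue(): queue = []
enqueue(45): queue = [45]
enqueue(69): queue = [45, 69]
enqueue(13): queue = [45, 69, 13]
enqueue(13): queue = [45, 69, 13, 13]
dequeue(): queue = [69, 13, 13]
enqueue(53): queue = [69, 13, 13, 53]
enqueue(34): queue = [69, 13, 13, 53, 34]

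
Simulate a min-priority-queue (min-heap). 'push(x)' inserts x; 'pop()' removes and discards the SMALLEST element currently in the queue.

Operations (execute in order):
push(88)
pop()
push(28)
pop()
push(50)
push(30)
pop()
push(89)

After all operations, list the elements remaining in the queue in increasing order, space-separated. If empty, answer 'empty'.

push(88): heap contents = [88]
pop() → 88: heap contents = []
push(28): heap contents = [28]
pop() → 28: heap contents = []
push(50): heap contents = [50]
push(30): heap contents = [30, 50]
pop() → 30: heap contents = [50]
push(89): heap contents = [50, 89]

Answer: 50 89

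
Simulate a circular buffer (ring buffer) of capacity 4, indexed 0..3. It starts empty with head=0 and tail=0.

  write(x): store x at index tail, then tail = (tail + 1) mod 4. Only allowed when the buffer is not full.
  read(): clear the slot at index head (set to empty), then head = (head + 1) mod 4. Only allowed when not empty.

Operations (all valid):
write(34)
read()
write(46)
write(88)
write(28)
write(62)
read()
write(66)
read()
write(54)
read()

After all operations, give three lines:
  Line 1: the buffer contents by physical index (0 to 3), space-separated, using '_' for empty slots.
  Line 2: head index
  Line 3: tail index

write(34): buf=[34 _ _ _], head=0, tail=1, size=1
read(): buf=[_ _ _ _], head=1, tail=1, size=0
write(46): buf=[_ 46 _ _], head=1, tail=2, size=1
write(88): buf=[_ 46 88 _], head=1, tail=3, size=2
write(28): buf=[_ 46 88 28], head=1, tail=0, size=3
write(62): buf=[62 46 88 28], head=1, tail=1, size=4
read(): buf=[62 _ 88 28], head=2, tail=1, size=3
write(66): buf=[62 66 88 28], head=2, tail=2, size=4
read(): buf=[62 66 _ 28], head=3, tail=2, size=3
write(54): buf=[62 66 54 28], head=3, tail=3, size=4
read(): buf=[62 66 54 _], head=0, tail=3, size=3

Answer: 62 66 54 _
0
3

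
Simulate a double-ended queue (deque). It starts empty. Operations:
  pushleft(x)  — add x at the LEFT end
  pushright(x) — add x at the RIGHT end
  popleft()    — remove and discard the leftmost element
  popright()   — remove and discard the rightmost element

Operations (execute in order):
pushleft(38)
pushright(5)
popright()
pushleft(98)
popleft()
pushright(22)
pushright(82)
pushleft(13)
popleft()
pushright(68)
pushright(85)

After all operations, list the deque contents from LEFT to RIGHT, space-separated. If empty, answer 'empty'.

Answer: 38 22 82 68 85

Derivation:
pushleft(38): [38]
pushright(5): [38, 5]
popright(): [38]
pushleft(98): [98, 38]
popleft(): [38]
pushright(22): [38, 22]
pushright(82): [38, 22, 82]
pushleft(13): [13, 38, 22, 82]
popleft(): [38, 22, 82]
pushright(68): [38, 22, 82, 68]
pushright(85): [38, 22, 82, 68, 85]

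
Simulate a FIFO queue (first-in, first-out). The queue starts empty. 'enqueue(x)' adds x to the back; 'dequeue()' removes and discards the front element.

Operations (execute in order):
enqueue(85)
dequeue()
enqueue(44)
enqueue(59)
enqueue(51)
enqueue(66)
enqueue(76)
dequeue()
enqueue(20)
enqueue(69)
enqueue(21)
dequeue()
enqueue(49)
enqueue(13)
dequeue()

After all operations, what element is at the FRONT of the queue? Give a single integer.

enqueue(85): queue = [85]
dequeue(): queue = []
enqueue(44): queue = [44]
enqueue(59): queue = [44, 59]
enqueue(51): queue = [44, 59, 51]
enqueue(66): queue = [44, 59, 51, 66]
enqueue(76): queue = [44, 59, 51, 66, 76]
dequeue(): queue = [59, 51, 66, 76]
enqueue(20): queue = [59, 51, 66, 76, 20]
enqueue(69): queue = [59, 51, 66, 76, 20, 69]
enqueue(21): queue = [59, 51, 66, 76, 20, 69, 21]
dequeue(): queue = [51, 66, 76, 20, 69, 21]
enqueue(49): queue = [51, 66, 76, 20, 69, 21, 49]
enqueue(13): queue = [51, 66, 76, 20, 69, 21, 49, 13]
dequeue(): queue = [66, 76, 20, 69, 21, 49, 13]

Answer: 66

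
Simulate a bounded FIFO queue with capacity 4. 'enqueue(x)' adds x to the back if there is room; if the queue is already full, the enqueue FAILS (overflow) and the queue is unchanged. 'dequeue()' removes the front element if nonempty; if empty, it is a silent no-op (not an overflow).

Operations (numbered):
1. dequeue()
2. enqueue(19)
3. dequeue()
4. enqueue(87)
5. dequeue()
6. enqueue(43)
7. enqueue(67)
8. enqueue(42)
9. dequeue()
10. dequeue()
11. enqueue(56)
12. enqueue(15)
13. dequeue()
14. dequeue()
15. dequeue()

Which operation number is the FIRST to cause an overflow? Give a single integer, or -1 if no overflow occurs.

Answer: -1

Derivation:
1. dequeue(): empty, no-op, size=0
2. enqueue(19): size=1
3. dequeue(): size=0
4. enqueue(87): size=1
5. dequeue(): size=0
6. enqueue(43): size=1
7. enqueue(67): size=2
8. enqueue(42): size=3
9. dequeue(): size=2
10. dequeue(): size=1
11. enqueue(56): size=2
12. enqueue(15): size=3
13. dequeue(): size=2
14. dequeue(): size=1
15. dequeue(): size=0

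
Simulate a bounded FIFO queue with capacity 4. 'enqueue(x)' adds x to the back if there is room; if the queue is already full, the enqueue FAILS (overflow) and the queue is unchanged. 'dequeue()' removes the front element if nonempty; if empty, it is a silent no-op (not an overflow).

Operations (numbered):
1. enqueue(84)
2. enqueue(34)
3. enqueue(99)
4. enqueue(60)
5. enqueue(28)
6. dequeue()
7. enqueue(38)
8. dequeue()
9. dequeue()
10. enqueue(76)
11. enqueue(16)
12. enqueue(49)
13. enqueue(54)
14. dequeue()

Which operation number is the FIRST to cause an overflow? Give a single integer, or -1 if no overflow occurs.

1. enqueue(84): size=1
2. enqueue(34): size=2
3. enqueue(99): size=3
4. enqueue(60): size=4
5. enqueue(28): size=4=cap → OVERFLOW (fail)
6. dequeue(): size=3
7. enqueue(38): size=4
8. dequeue(): size=3
9. dequeue(): size=2
10. enqueue(76): size=3
11. enqueue(16): size=4
12. enqueue(49): size=4=cap → OVERFLOW (fail)
13. enqueue(54): size=4=cap → OVERFLOW (fail)
14. dequeue(): size=3

Answer: 5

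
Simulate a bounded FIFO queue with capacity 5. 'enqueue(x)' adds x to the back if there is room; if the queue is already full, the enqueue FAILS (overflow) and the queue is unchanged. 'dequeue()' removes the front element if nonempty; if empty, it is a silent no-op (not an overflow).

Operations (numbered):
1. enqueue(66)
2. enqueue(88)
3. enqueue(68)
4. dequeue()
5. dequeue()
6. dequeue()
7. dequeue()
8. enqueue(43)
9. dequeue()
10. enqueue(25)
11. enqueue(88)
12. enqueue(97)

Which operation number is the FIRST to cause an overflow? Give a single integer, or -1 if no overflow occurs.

1. enqueue(66): size=1
2. enqueue(88): size=2
3. enqueue(68): size=3
4. dequeue(): size=2
5. dequeue(): size=1
6. dequeue(): size=0
7. dequeue(): empty, no-op, size=0
8. enqueue(43): size=1
9. dequeue(): size=0
10. enqueue(25): size=1
11. enqueue(88): size=2
12. enqueue(97): size=3

Answer: -1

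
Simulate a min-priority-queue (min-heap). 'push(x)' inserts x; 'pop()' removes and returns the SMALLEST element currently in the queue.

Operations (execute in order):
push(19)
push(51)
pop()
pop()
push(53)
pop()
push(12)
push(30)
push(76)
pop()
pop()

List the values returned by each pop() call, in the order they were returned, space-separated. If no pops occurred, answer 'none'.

push(19): heap contents = [19]
push(51): heap contents = [19, 51]
pop() → 19: heap contents = [51]
pop() → 51: heap contents = []
push(53): heap contents = [53]
pop() → 53: heap contents = []
push(12): heap contents = [12]
push(30): heap contents = [12, 30]
push(76): heap contents = [12, 30, 76]
pop() → 12: heap contents = [30, 76]
pop() → 30: heap contents = [76]

Answer: 19 51 53 12 30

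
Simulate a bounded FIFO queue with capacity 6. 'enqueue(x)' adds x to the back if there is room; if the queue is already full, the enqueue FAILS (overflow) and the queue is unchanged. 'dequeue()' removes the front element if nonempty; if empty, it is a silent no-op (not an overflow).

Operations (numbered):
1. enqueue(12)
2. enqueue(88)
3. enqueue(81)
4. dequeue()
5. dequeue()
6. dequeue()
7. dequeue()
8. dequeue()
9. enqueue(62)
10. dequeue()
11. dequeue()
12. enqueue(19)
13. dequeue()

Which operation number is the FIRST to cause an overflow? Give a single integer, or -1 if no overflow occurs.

1. enqueue(12): size=1
2. enqueue(88): size=2
3. enqueue(81): size=3
4. dequeue(): size=2
5. dequeue(): size=1
6. dequeue(): size=0
7. dequeue(): empty, no-op, size=0
8. dequeue(): empty, no-op, size=0
9. enqueue(62): size=1
10. dequeue(): size=0
11. dequeue(): empty, no-op, size=0
12. enqueue(19): size=1
13. dequeue(): size=0

Answer: -1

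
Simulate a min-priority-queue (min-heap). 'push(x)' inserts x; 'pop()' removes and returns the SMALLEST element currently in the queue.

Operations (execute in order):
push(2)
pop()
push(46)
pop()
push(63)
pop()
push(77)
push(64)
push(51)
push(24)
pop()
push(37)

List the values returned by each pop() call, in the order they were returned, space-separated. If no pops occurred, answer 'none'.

push(2): heap contents = [2]
pop() → 2: heap contents = []
push(46): heap contents = [46]
pop() → 46: heap contents = []
push(63): heap contents = [63]
pop() → 63: heap contents = []
push(77): heap contents = [77]
push(64): heap contents = [64, 77]
push(51): heap contents = [51, 64, 77]
push(24): heap contents = [24, 51, 64, 77]
pop() → 24: heap contents = [51, 64, 77]
push(37): heap contents = [37, 51, 64, 77]

Answer: 2 46 63 24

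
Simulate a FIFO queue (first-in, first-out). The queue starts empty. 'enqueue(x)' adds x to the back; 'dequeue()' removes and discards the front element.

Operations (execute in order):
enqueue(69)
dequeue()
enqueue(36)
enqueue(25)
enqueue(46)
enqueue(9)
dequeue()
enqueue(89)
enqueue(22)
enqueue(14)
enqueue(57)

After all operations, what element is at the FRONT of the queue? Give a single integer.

enqueue(69): queue = [69]
dequeue(): queue = []
enqueue(36): queue = [36]
enqueue(25): queue = [36, 25]
enqueue(46): queue = [36, 25, 46]
enqueue(9): queue = [36, 25, 46, 9]
dequeue(): queue = [25, 46, 9]
enqueue(89): queue = [25, 46, 9, 89]
enqueue(22): queue = [25, 46, 9, 89, 22]
enqueue(14): queue = [25, 46, 9, 89, 22, 14]
enqueue(57): queue = [25, 46, 9, 89, 22, 14, 57]

Answer: 25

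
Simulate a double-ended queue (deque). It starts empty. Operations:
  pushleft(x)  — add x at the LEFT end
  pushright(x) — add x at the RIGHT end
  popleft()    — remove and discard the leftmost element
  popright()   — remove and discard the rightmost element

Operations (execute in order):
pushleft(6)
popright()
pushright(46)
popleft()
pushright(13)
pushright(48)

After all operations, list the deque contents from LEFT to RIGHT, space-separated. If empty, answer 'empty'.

pushleft(6): [6]
popright(): []
pushright(46): [46]
popleft(): []
pushright(13): [13]
pushright(48): [13, 48]

Answer: 13 48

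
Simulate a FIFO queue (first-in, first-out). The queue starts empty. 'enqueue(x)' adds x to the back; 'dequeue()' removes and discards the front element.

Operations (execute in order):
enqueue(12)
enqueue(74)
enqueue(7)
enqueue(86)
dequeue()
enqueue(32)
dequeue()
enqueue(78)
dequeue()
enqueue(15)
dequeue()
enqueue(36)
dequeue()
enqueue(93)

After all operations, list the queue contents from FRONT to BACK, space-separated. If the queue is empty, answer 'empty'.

Answer: 78 15 36 93

Derivation:
enqueue(12): [12]
enqueue(74): [12, 74]
enqueue(7): [12, 74, 7]
enqueue(86): [12, 74, 7, 86]
dequeue(): [74, 7, 86]
enqueue(32): [74, 7, 86, 32]
dequeue(): [7, 86, 32]
enqueue(78): [7, 86, 32, 78]
dequeue(): [86, 32, 78]
enqueue(15): [86, 32, 78, 15]
dequeue(): [32, 78, 15]
enqueue(36): [32, 78, 15, 36]
dequeue(): [78, 15, 36]
enqueue(93): [78, 15, 36, 93]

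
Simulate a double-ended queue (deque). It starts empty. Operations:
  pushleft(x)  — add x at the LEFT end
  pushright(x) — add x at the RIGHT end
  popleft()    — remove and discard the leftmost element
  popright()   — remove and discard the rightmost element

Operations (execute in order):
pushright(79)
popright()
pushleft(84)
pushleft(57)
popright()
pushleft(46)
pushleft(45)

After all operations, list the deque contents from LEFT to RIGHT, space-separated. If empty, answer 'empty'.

Answer: 45 46 57

Derivation:
pushright(79): [79]
popright(): []
pushleft(84): [84]
pushleft(57): [57, 84]
popright(): [57]
pushleft(46): [46, 57]
pushleft(45): [45, 46, 57]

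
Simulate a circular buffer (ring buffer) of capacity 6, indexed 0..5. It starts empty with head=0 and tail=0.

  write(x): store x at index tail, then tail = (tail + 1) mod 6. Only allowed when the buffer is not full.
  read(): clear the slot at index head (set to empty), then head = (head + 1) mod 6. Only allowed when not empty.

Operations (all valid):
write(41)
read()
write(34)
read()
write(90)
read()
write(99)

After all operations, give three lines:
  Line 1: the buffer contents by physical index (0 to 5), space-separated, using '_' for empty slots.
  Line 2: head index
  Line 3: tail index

write(41): buf=[41 _ _ _ _ _], head=0, tail=1, size=1
read(): buf=[_ _ _ _ _ _], head=1, tail=1, size=0
write(34): buf=[_ 34 _ _ _ _], head=1, tail=2, size=1
read(): buf=[_ _ _ _ _ _], head=2, tail=2, size=0
write(90): buf=[_ _ 90 _ _ _], head=2, tail=3, size=1
read(): buf=[_ _ _ _ _ _], head=3, tail=3, size=0
write(99): buf=[_ _ _ 99 _ _], head=3, tail=4, size=1

Answer: _ _ _ 99 _ _
3
4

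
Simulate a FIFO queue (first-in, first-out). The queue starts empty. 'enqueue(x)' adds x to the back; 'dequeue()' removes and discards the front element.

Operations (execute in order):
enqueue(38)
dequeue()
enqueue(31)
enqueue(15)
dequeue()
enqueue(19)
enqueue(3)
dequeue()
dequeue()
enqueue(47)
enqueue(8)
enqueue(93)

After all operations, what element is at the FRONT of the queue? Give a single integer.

enqueue(38): queue = [38]
dequeue(): queue = []
enqueue(31): queue = [31]
enqueue(15): queue = [31, 15]
dequeue(): queue = [15]
enqueue(19): queue = [15, 19]
enqueue(3): queue = [15, 19, 3]
dequeue(): queue = [19, 3]
dequeue(): queue = [3]
enqueue(47): queue = [3, 47]
enqueue(8): queue = [3, 47, 8]
enqueue(93): queue = [3, 47, 8, 93]

Answer: 3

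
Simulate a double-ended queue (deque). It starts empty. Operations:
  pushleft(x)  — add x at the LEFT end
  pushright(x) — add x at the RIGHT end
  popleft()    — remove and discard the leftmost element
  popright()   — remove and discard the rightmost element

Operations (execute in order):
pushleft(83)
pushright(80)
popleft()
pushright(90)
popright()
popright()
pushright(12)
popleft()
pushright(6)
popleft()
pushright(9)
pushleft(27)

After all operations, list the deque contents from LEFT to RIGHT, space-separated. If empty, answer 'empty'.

Answer: 27 9

Derivation:
pushleft(83): [83]
pushright(80): [83, 80]
popleft(): [80]
pushright(90): [80, 90]
popright(): [80]
popright(): []
pushright(12): [12]
popleft(): []
pushright(6): [6]
popleft(): []
pushright(9): [9]
pushleft(27): [27, 9]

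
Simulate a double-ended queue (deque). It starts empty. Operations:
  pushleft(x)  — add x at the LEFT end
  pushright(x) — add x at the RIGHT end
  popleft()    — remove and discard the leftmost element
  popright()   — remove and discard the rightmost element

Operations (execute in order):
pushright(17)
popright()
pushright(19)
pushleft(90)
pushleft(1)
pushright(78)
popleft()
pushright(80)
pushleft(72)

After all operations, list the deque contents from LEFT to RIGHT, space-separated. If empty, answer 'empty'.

pushright(17): [17]
popright(): []
pushright(19): [19]
pushleft(90): [90, 19]
pushleft(1): [1, 90, 19]
pushright(78): [1, 90, 19, 78]
popleft(): [90, 19, 78]
pushright(80): [90, 19, 78, 80]
pushleft(72): [72, 90, 19, 78, 80]

Answer: 72 90 19 78 80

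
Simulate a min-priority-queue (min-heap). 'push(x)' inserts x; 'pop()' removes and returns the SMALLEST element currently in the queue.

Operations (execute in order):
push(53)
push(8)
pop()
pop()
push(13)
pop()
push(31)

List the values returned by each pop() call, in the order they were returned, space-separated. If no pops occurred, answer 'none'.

push(53): heap contents = [53]
push(8): heap contents = [8, 53]
pop() → 8: heap contents = [53]
pop() → 53: heap contents = []
push(13): heap contents = [13]
pop() → 13: heap contents = []
push(31): heap contents = [31]

Answer: 8 53 13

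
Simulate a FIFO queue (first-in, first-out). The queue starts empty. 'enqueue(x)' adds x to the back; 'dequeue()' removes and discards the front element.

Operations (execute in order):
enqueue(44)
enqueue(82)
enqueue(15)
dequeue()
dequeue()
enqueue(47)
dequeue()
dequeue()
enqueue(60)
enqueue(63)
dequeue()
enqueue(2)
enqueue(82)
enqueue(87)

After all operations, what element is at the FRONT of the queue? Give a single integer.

enqueue(44): queue = [44]
enqueue(82): queue = [44, 82]
enqueue(15): queue = [44, 82, 15]
dequeue(): queue = [82, 15]
dequeue(): queue = [15]
enqueue(47): queue = [15, 47]
dequeue(): queue = [47]
dequeue(): queue = []
enqueue(60): queue = [60]
enqueue(63): queue = [60, 63]
dequeue(): queue = [63]
enqueue(2): queue = [63, 2]
enqueue(82): queue = [63, 2, 82]
enqueue(87): queue = [63, 2, 82, 87]

Answer: 63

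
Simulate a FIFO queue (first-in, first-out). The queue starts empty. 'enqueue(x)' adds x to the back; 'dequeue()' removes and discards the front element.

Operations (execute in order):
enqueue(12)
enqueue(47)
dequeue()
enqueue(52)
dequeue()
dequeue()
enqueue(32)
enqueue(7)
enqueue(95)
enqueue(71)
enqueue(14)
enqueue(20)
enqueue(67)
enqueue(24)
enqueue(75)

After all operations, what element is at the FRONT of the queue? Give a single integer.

Answer: 32

Derivation:
enqueue(12): queue = [12]
enqueue(47): queue = [12, 47]
dequeue(): queue = [47]
enqueue(52): queue = [47, 52]
dequeue(): queue = [52]
dequeue(): queue = []
enqueue(32): queue = [32]
enqueue(7): queue = [32, 7]
enqueue(95): queue = [32, 7, 95]
enqueue(71): queue = [32, 7, 95, 71]
enqueue(14): queue = [32, 7, 95, 71, 14]
enqueue(20): queue = [32, 7, 95, 71, 14, 20]
enqueue(67): queue = [32, 7, 95, 71, 14, 20, 67]
enqueue(24): queue = [32, 7, 95, 71, 14, 20, 67, 24]
enqueue(75): queue = [32, 7, 95, 71, 14, 20, 67, 24, 75]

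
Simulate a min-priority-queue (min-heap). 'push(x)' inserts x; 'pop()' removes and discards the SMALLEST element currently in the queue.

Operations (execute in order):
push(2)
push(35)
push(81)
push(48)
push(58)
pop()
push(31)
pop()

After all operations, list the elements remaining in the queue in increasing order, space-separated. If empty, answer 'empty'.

Answer: 35 48 58 81

Derivation:
push(2): heap contents = [2]
push(35): heap contents = [2, 35]
push(81): heap contents = [2, 35, 81]
push(48): heap contents = [2, 35, 48, 81]
push(58): heap contents = [2, 35, 48, 58, 81]
pop() → 2: heap contents = [35, 48, 58, 81]
push(31): heap contents = [31, 35, 48, 58, 81]
pop() → 31: heap contents = [35, 48, 58, 81]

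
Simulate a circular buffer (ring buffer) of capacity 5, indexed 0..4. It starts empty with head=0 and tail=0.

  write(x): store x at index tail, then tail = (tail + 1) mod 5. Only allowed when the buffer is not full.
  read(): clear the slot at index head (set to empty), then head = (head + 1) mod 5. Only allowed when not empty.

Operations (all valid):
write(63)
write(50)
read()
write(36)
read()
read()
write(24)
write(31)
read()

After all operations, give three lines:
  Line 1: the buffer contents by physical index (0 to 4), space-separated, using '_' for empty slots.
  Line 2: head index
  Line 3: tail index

write(63): buf=[63 _ _ _ _], head=0, tail=1, size=1
write(50): buf=[63 50 _ _ _], head=0, tail=2, size=2
read(): buf=[_ 50 _ _ _], head=1, tail=2, size=1
write(36): buf=[_ 50 36 _ _], head=1, tail=3, size=2
read(): buf=[_ _ 36 _ _], head=2, tail=3, size=1
read(): buf=[_ _ _ _ _], head=3, tail=3, size=0
write(24): buf=[_ _ _ 24 _], head=3, tail=4, size=1
write(31): buf=[_ _ _ 24 31], head=3, tail=0, size=2
read(): buf=[_ _ _ _ 31], head=4, tail=0, size=1

Answer: _ _ _ _ 31
4
0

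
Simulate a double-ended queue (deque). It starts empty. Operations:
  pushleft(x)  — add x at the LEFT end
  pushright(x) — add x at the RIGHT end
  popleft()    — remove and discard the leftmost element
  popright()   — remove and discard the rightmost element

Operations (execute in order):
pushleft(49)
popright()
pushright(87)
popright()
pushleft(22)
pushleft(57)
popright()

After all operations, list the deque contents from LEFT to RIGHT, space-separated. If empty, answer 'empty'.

Answer: 57

Derivation:
pushleft(49): [49]
popright(): []
pushright(87): [87]
popright(): []
pushleft(22): [22]
pushleft(57): [57, 22]
popright(): [57]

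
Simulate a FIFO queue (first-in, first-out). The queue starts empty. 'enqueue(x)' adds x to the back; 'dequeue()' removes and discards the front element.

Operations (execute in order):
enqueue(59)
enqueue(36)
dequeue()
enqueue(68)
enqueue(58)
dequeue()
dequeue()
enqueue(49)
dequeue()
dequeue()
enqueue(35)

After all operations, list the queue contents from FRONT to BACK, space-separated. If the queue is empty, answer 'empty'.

enqueue(59): [59]
enqueue(36): [59, 36]
dequeue(): [36]
enqueue(68): [36, 68]
enqueue(58): [36, 68, 58]
dequeue(): [68, 58]
dequeue(): [58]
enqueue(49): [58, 49]
dequeue(): [49]
dequeue(): []
enqueue(35): [35]

Answer: 35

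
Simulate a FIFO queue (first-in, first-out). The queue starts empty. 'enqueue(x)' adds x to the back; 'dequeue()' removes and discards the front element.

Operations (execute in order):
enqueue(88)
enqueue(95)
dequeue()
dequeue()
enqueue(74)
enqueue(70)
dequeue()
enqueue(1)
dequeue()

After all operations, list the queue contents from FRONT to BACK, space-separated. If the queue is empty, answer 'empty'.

Answer: 1

Derivation:
enqueue(88): [88]
enqueue(95): [88, 95]
dequeue(): [95]
dequeue(): []
enqueue(74): [74]
enqueue(70): [74, 70]
dequeue(): [70]
enqueue(1): [70, 1]
dequeue(): [1]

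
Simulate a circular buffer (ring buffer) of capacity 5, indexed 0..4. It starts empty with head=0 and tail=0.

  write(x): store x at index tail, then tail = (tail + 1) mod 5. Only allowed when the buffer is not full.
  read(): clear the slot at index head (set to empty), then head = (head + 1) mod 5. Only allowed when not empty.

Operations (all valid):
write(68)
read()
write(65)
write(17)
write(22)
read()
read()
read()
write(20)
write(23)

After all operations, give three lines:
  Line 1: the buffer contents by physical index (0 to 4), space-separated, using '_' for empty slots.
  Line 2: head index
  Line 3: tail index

write(68): buf=[68 _ _ _ _], head=0, tail=1, size=1
read(): buf=[_ _ _ _ _], head=1, tail=1, size=0
write(65): buf=[_ 65 _ _ _], head=1, tail=2, size=1
write(17): buf=[_ 65 17 _ _], head=1, tail=3, size=2
write(22): buf=[_ 65 17 22 _], head=1, tail=4, size=3
read(): buf=[_ _ 17 22 _], head=2, tail=4, size=2
read(): buf=[_ _ _ 22 _], head=3, tail=4, size=1
read(): buf=[_ _ _ _ _], head=4, tail=4, size=0
write(20): buf=[_ _ _ _ 20], head=4, tail=0, size=1
write(23): buf=[23 _ _ _ 20], head=4, tail=1, size=2

Answer: 23 _ _ _ 20
4
1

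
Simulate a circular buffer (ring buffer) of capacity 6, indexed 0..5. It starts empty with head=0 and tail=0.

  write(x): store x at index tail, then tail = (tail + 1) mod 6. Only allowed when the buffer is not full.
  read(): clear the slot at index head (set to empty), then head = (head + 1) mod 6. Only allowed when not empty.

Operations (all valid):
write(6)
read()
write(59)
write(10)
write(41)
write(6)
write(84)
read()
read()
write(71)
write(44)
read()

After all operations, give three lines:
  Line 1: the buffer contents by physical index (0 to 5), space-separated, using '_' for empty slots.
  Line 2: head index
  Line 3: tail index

Answer: 71 44 _ _ 6 84
4
2

Derivation:
write(6): buf=[6 _ _ _ _ _], head=0, tail=1, size=1
read(): buf=[_ _ _ _ _ _], head=1, tail=1, size=0
write(59): buf=[_ 59 _ _ _ _], head=1, tail=2, size=1
write(10): buf=[_ 59 10 _ _ _], head=1, tail=3, size=2
write(41): buf=[_ 59 10 41 _ _], head=1, tail=4, size=3
write(6): buf=[_ 59 10 41 6 _], head=1, tail=5, size=4
write(84): buf=[_ 59 10 41 6 84], head=1, tail=0, size=5
read(): buf=[_ _ 10 41 6 84], head=2, tail=0, size=4
read(): buf=[_ _ _ 41 6 84], head=3, tail=0, size=3
write(71): buf=[71 _ _ 41 6 84], head=3, tail=1, size=4
write(44): buf=[71 44 _ 41 6 84], head=3, tail=2, size=5
read(): buf=[71 44 _ _ 6 84], head=4, tail=2, size=4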